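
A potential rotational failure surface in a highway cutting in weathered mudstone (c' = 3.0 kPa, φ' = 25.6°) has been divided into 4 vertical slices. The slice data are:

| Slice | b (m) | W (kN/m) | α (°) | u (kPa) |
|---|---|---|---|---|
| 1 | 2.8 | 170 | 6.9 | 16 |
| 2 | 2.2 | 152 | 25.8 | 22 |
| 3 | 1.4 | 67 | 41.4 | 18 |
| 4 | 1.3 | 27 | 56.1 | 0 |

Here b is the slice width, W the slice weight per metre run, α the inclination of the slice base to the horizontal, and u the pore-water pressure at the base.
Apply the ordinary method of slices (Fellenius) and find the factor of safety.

Ordinary method of slices: FS = Σ[c'·Δl_i + (W_i cosα_i − u_i·Δl_i)·tanφ'] / Σ W_i sinα_i, with Δl_i = b_i / cosα_i.
Slice 1: Δl = 2.8/cos6.9° = 2.820 m; N'_1 = 170·cos6.9° − 16·2.820 = 123.6; c'Δl = 8.46; W sinα = 20.4
Slice 2: Δl = 2.2/cos25.8° = 2.444 m; N'_2 = 152·cos25.8° − 22·2.444 = 83.1; c'Δl = 7.33; W sinα = 66.2
Slice 3: Δl = 1.4/cos41.4° = 1.866 m; N'_3 = 67·cos41.4° − 18·1.866 = 16.7; c'Δl = 5.60; W sinα = 44.3
Slice 4: Δl = 1.3/cos56.1° = 2.331 m; N'_4 = 27·cos56.1° − 0·2.331 = 15.1; c'Δl = 6.99; W sinα = 22.4
Σc'Δl = 28.4 kN/m; ΣN' = 238.5 kN/m; ΣW sinα = 153.3 kN/m
Resisting = 28.4 + 238.5·tan25.6° = 28.4 + 114.2 = 142.6 kN/m
FS = 142.6 / 153.3 = 0.930

FS = 0.93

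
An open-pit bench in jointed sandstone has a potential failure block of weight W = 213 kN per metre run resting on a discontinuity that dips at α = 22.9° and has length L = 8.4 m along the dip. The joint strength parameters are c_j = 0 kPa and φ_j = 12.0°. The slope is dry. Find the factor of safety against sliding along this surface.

FS = 0.50

Resolving the block weight along and normal to the plane and applying the Mohr–Coulomb strength on the joint:
N' = W cosα = 213·cos22.9° = 196.2 kN/m
Driving force T = W sinα = 213·sin22.9° = 82.9 kN/m
Resisting force R = c_j·L + N'·tanφ_j = 0·8.4 + 196.2·tan12.0° = 0.0 + 41.7 = 41.7 kN/m
FS = R / T = 41.7 / 82.9 = 0.503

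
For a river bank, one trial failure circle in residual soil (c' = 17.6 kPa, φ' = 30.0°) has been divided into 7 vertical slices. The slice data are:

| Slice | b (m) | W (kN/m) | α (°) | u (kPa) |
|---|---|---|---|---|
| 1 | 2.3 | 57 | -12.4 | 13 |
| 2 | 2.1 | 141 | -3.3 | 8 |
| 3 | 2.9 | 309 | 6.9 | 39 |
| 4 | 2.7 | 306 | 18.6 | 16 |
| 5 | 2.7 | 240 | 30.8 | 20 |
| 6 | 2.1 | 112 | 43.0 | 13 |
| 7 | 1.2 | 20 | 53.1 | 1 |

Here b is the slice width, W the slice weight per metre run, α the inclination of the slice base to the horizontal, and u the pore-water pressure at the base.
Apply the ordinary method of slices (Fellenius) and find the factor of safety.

FS = 2.35

Ordinary method of slices: FS = Σ[c'·Δl_i + (W_i cosα_i − u_i·Δl_i)·tanφ'] / Σ W_i sinα_i, with Δl_i = b_i / cosα_i.
Slice 1: Δl = 2.3/cos(-12.4°) = 2.355 m; N'_1 = 57·cos(-12.4°) − 13·2.355 = 25.1; c'Δl = 41.45; W sinα = -12.2
Slice 2: Δl = 2.1/cos(-3.3°) = 2.103 m; N'_2 = 141·cos(-3.3°) − 8·2.103 = 123.9; c'Δl = 37.02; W sinα = -8.1
Slice 3: Δl = 2.9/cos6.9° = 2.921 m; N'_3 = 309·cos6.9° − 39·2.921 = 192.8; c'Δl = 51.41; W sinα = 37.1
Slice 4: Δl = 2.7/cos18.6° = 2.849 m; N'_4 = 306·cos18.6° − 16·2.849 = 244.4; c'Δl = 50.14; W sinα = 97.6
Slice 5: Δl = 2.7/cos30.8° = 3.143 m; N'_5 = 240·cos30.8° − 20·3.143 = 143.3; c'Δl = 55.32; W sinα = 122.9
Slice 6: Δl = 2.1/cos43.0° = 2.871 m; N'_6 = 112·cos43.0° − 13·2.871 = 44.6; c'Δl = 50.54; W sinα = 76.4
Slice 7: Δl = 1.2/cos53.1° = 1.999 m; N'_7 = 20·cos53.1° − 1·1.999 = 10.0; c'Δl = 35.18; W sinα = 16.0
Σc'Δl = 321.1 kN/m; ΣN' = 784.1 kN/m; ΣW sinα = 329.6 kN/m
Resisting = 321.1 + 784.1·tan30.0° = 321.1 + 452.7 = 773.8 kN/m
FS = 773.8 / 329.6 = 2.347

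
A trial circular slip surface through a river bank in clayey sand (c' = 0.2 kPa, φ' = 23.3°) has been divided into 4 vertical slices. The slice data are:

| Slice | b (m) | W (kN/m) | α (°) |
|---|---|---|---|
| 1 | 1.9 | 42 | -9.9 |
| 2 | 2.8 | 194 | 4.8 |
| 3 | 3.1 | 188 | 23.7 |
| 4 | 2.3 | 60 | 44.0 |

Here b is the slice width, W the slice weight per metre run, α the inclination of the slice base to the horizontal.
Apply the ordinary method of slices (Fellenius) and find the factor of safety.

FS = 1.55

Ordinary method of slices: FS = Σ[c'·Δl_i + (W_i cosα_i)·tanφ'] / Σ W_i sinα_i, with Δl_i = b_i / cosα_i.
Slice 1: Δl = 1.9/cos(-9.9°) = 1.929 m; N'_1 = 42·cos(-9.9°) = 41.4; c'Δl = 0.39; W sinα = -7.2
Slice 2: Δl = 2.8/cos4.8° = 2.810 m; N'_2 = 194·cos4.8° = 193.3; c'Δl = 0.56; W sinα = 16.2
Slice 3: Δl = 3.1/cos23.7° = 3.386 m; N'_3 = 188·cos23.7° = 172.1; c'Δl = 0.68; W sinα = 75.6
Slice 4: Δl = 2.3/cos44.0° = 3.197 m; N'_4 = 60·cos44.0° = 43.2; c'Δl = 0.64; W sinα = 41.7
Σc'Δl = 2.3 kN/m; ΣN' = 450.0 kN/m; ΣW sinα = 126.3 kN/m
Resisting = 2.3 + 450.0·tan23.3° = 2.3 + 193.8 = 196.1 kN/m
FS = 196.1 / 126.3 = 1.553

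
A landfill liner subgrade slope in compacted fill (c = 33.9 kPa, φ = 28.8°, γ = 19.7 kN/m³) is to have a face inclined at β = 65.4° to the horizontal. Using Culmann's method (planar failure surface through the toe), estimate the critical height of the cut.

Culmann's analysis gives the critical failure plane at α_cr = (β + φ)/2 = (65.4 + 28.8)/2 = 47.1°, and the critical height
H_c = (4c/γ) · sinβ cosφ / [1 − cos(β − φ)]
    = (4·33.9/19.7) · sin65.4°·cos28.8° / [1 − cos(36.6°)]
    = 6.883 · 0.9092·0.8763 / [1 − 0.8028]
    = 6.883 · 0.7968 / 0.1972
    = 27.81 m

H_c = 27.81 m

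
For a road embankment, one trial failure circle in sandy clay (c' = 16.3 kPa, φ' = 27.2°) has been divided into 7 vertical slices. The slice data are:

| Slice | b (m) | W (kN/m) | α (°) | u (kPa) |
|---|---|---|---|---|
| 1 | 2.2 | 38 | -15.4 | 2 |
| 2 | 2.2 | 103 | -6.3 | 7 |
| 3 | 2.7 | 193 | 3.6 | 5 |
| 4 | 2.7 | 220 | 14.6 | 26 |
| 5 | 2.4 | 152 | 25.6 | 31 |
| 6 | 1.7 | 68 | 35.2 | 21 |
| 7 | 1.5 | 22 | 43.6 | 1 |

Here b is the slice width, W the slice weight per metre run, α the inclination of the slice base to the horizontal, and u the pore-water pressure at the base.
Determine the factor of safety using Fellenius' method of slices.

Ordinary method of slices: FS = Σ[c'·Δl_i + (W_i cosα_i − u_i·Δl_i)·tanφ'] / Σ W_i sinα_i, with Δl_i = b_i / cosα_i.
Slice 1: Δl = 2.2/cos(-15.4°) = 2.282 m; N'_1 = 38·cos(-15.4°) − 2·2.282 = 32.1; c'Δl = 37.20; W sinα = -10.1
Slice 2: Δl = 2.2/cos(-6.3°) = 2.213 m; N'_2 = 103·cos(-6.3°) − 7·2.213 = 86.9; c'Δl = 36.08; W sinα = -11.3
Slice 3: Δl = 2.7/cos3.6° = 2.705 m; N'_3 = 193·cos3.6° − 5·2.705 = 179.1; c'Δl = 44.10; W sinα = 12.1
Slice 4: Δl = 2.7/cos14.6° = 2.790 m; N'_4 = 220·cos14.6° − 26·2.790 = 140.4; c'Δl = 45.48; W sinα = 55.5
Slice 5: Δl = 2.4/cos25.6° = 2.661 m; N'_5 = 152·cos25.6° − 31·2.661 = 54.6; c'Δl = 43.38; W sinα = 65.7
Slice 6: Δl = 1.7/cos35.2° = 2.080 m; N'_6 = 68·cos35.2° − 21·2.080 = 11.9; c'Δl = 33.91; W sinα = 39.2
Slice 7: Δl = 1.5/cos43.6° = 2.071 m; N'_7 = 22·cos43.6° − 1·2.071 = 13.9; c'Δl = 33.76; W sinα = 15.2
Σc'Δl = 273.9 kN/m; ΣN' = 518.7 kN/m; ΣW sinα = 166.2 kN/m
Resisting = 273.9 + 518.7·tan27.2° = 273.9 + 266.6 = 540.5 kN/m
FS = 540.5 / 166.2 = 3.252

FS = 3.25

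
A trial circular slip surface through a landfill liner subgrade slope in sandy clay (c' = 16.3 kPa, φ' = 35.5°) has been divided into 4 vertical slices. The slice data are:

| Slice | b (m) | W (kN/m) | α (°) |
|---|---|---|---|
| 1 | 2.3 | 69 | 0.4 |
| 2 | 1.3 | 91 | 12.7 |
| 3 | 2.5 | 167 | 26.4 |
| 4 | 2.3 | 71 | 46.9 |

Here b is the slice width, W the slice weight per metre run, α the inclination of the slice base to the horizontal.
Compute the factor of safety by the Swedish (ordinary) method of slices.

Ordinary method of slices: FS = Σ[c'·Δl_i + (W_i cosα_i)·tanφ'] / Σ W_i sinα_i, with Δl_i = b_i / cosα_i.
Slice 1: Δl = 2.3/cos0.4° = 2.300 m; N'_1 = 69·cos0.4° = 69.0; c'Δl = 37.49; W sinα = 0.5
Slice 2: Δl = 1.3/cos12.7° = 1.333 m; N'_2 = 91·cos12.7° = 88.8; c'Δl = 21.72; W sinα = 20.0
Slice 3: Δl = 2.5/cos26.4° = 2.791 m; N'_3 = 167·cos26.4° = 149.6; c'Δl = 45.49; W sinα = 74.3
Slice 4: Δl = 2.3/cos46.9° = 3.366 m; N'_4 = 71·cos46.9° = 48.5; c'Δl = 54.87; W sinα = 51.8
Σc'Δl = 159.6 kN/m; ΣN' = 355.9 kN/m; ΣW sinα = 146.6 kN/m
Resisting = 159.6 + 355.9·tan35.5° = 159.6 + 253.8 = 413.4 kN/m
FS = 413.4 / 146.6 = 2.820

FS = 2.82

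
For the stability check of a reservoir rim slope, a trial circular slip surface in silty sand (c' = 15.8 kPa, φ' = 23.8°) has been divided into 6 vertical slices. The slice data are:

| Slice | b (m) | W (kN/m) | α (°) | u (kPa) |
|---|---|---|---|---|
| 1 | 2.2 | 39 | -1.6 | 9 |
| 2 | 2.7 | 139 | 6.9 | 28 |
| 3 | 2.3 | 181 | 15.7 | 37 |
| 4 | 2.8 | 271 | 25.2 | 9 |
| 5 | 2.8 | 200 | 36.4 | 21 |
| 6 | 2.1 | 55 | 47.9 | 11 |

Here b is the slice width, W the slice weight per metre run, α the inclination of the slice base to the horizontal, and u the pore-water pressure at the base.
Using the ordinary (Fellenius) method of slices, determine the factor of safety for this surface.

Ordinary method of slices: FS = Σ[c'·Δl_i + (W_i cosα_i − u_i·Δl_i)·tanφ'] / Σ W_i sinα_i, with Δl_i = b_i / cosα_i.
Slice 1: Δl = 2.2/cos(-1.6°) = 2.201 m; N'_1 = 39·cos(-1.6°) − 9·2.201 = 19.2; c'Δl = 34.77; W sinα = -1.1
Slice 2: Δl = 2.7/cos6.9° = 2.720 m; N'_2 = 139·cos6.9° − 28·2.720 = 61.8; c'Δl = 42.97; W sinα = 16.7
Slice 3: Δl = 2.3/cos15.7° = 2.389 m; N'_3 = 181·cos15.7° − 37·2.389 = 85.8; c'Δl = 37.75; W sinα = 49.0
Slice 4: Δl = 2.8/cos25.2° = 3.095 m; N'_4 = 271·cos25.2° − 9·3.095 = 217.4; c'Δl = 48.89; W sinα = 115.4
Slice 5: Δl = 2.8/cos36.4° = 3.479 m; N'_5 = 200·cos36.4° − 21·3.479 = 87.9; c'Δl = 54.96; W sinα = 118.7
Slice 6: Δl = 2.1/cos47.9° = 3.132 m; N'_6 = 55·cos47.9° − 11·3.132 = 2.4; c'Δl = 49.49; W sinα = 40.8
Σc'Δl = 268.8 kN/m; ΣN' = 474.6 kN/m; ΣW sinα = 339.5 kN/m
Resisting = 268.8 + 474.6·tan23.8° = 268.8 + 209.3 = 478.2 kN/m
FS = 478.2 / 339.5 = 1.409

FS = 1.41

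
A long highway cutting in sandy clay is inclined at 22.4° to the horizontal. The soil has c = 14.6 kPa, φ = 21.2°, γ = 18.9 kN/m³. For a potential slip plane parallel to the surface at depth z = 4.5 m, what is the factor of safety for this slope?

FS = 1.43

For an infinite slope with a slip plane parallel to the surface (no pore pressure): FS = [c + γz cos²β tanφ] / [γz sinβ cosβ].
γz = 18.9·4.5 = 85.05 kN/m²
Numerator = 14.6 + 85.05·cos²22.4°·tan21.2° = 14.6 + 85.05·0.8548·0.3879 = 42.798 kPa
Denominator = 85.05·sin22.4°·cos22.4° = 85.05·0.3811·0.9245 = 29.965 kPa
FS = 42.798 / 29.965 = 1.428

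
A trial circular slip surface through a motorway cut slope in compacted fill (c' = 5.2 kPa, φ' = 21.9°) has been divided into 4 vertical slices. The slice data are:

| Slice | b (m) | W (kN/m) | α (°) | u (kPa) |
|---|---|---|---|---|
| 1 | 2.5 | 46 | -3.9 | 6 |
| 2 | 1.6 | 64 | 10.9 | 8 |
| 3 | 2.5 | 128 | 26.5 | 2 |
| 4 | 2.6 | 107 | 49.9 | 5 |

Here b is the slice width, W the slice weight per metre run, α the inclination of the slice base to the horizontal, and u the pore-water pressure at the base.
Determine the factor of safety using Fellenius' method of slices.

FS = 1.03

Ordinary method of slices: FS = Σ[c'·Δl_i + (W_i cosα_i − u_i·Δl_i)·tanφ'] / Σ W_i sinα_i, with Δl_i = b_i / cosα_i.
Slice 1: Δl = 2.5/cos(-3.9°) = 2.506 m; N'_1 = 46·cos(-3.9°) − 6·2.506 = 30.9; c'Δl = 13.03; W sinα = -3.1
Slice 2: Δl = 1.6/cos10.9° = 1.629 m; N'_2 = 64·cos10.9° − 8·1.629 = 49.8; c'Δl = 8.47; W sinα = 12.1
Slice 3: Δl = 2.5/cos26.5° = 2.794 m; N'_3 = 128·cos26.5° − 2·2.794 = 109.0; c'Δl = 14.53; W sinα = 57.1
Slice 4: Δl = 2.6/cos49.9° = 4.036 m; N'_4 = 107·cos49.9° − 5·4.036 = 48.7; c'Δl = 20.99; W sinα = 81.8
Σc'Δl = 57.0 kN/m; ΣN' = 238.4 kN/m; ΣW sinα = 147.9 kN/m
Resisting = 57.0 + 238.4·tan21.9° = 57.0 + 95.8 = 152.8 kN/m
FS = 152.8 / 147.9 = 1.033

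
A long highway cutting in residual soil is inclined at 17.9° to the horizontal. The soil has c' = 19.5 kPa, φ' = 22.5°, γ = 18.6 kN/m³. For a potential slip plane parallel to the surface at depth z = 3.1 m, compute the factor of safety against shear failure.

FS = 2.44

For an infinite slope with a slip plane parallel to the surface (no pore pressure): FS = [c' + γz cos²β tanφ'] / [γz sinβ cosβ].
γz = 18.6·3.1 = 57.66 kN/m²
Numerator = 19.5 + 57.66·cos²17.9°·tan22.5° = 19.5 + 57.66·0.9055·0.4142 = 41.127 kPa
Denominator = 57.66·sin17.9°·cos17.9° = 57.66·0.3074·0.9516 = 16.864 kPa
FS = 41.127 / 16.864 = 2.439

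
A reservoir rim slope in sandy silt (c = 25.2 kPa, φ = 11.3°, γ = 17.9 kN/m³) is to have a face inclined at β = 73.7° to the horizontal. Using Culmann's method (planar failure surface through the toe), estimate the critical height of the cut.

H_c = 9.88 m

Culmann's analysis gives the critical failure plane at α_cr = (β + φ)/2 = (73.7 + 11.3)/2 = 42.5°, and the critical height
H_c = (4c/γ) · sinβ cosφ / [1 − cos(β − φ)]
    = (4·25.2/17.9) · sin73.7°·cos11.3° / [1 − cos(62.4°)]
    = 5.631 · 0.9598·0.9806 / [1 − 0.4633]
    = 5.631 · 0.9412 / 0.5367
    = 9.88 m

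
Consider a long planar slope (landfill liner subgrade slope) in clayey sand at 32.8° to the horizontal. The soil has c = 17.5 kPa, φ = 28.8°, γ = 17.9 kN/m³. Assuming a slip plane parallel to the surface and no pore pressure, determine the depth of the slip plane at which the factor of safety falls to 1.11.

Setting FS = 1.11 in FS = [c + γz cos²β tanφ] / [γz sinβ cosβ] and solving for z:
z = c / [γ cosβ (FS·sinβ − cosβ·tanφ)]
  = 17.5 / [17.9·cos32.8°·(1.11·sin32.8° − cos32.8°·tan28.8°)]
  = 17.5 / [17.9·0.8406·(1.11·0.5417 − 0.8406·0.5498)]
  = 17.5 / 2.0943 = 8.356 m

z = 8.36 m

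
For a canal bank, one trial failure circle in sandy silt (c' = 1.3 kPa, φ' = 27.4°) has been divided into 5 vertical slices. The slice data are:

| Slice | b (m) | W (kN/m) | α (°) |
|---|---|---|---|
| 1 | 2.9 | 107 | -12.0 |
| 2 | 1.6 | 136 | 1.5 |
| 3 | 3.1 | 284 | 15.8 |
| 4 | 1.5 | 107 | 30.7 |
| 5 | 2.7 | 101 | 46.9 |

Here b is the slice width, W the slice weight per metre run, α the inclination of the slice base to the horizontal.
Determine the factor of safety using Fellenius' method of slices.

Ordinary method of slices: FS = Σ[c'·Δl_i + (W_i cosα_i)·tanφ'] / Σ W_i sinα_i, with Δl_i = b_i / cosα_i.
Slice 1: Δl = 2.9/cos(-12.0°) = 2.965 m; N'_1 = 107·cos(-12.0°) = 104.7; c'Δl = 3.85; W sinα = -22.2
Slice 2: Δl = 1.6/cos1.5° = 1.601 m; N'_2 = 136·cos1.5° = 136.0; c'Δl = 2.08; W sinα = 3.6
Slice 3: Δl = 3.1/cos15.8° = 3.222 m; N'_3 = 284·cos15.8° = 273.3; c'Δl = 4.19; W sinα = 77.3
Slice 4: Δl = 1.5/cos30.7° = 1.744 m; N'_4 = 107·cos30.7° = 92.0; c'Δl = 2.27; W sinα = 54.6
Slice 5: Δl = 2.7/cos46.9° = 3.952 m; N'_5 = 101·cos46.9° = 69.0; c'Δl = 5.14; W sinα = 73.7
Σc'Δl = 17.5 kN/m; ΣN' = 674.9 kN/m; ΣW sinα = 187.0 kN/m
Resisting = 17.5 + 674.9·tan27.4° = 17.5 + 349.8 = 367.4 kN/m
FS = 367.4 / 187.0 = 1.964

FS = 1.96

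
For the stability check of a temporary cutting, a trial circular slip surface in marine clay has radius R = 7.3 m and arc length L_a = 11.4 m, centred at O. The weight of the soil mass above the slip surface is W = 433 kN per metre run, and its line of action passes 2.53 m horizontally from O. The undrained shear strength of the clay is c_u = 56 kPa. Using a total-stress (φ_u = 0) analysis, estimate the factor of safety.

FS = 4.25

Taking moments about the centre O, the resisting moment is provided by the undrained shear strength acting along the arc:
M_R = c_u·L_a·R = 56·11.40·7.3 = 4660.3 kN·m/m
M_D = W·d = 433·2.53 = 1095.5 kN·m/m
FS = M_R / M_D = 4660.3 / 1095.5 = 4.254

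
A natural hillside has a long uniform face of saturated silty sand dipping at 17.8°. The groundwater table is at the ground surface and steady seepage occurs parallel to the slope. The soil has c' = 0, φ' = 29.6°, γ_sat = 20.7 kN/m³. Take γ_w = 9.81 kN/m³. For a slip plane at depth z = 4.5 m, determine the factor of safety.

FS = 0.93

With seepage parallel to the slope and the water table at the surface, the effective normal stress on the slip plane uses the buoyant unit weight γ' = γ_sat − γ_w while the driving shear stress uses γ_sat:
FS = [c' + γ' z cos²β tanφ'] / [γ_sat z sinβ cosβ]
(For c' = 0 this reduces to FS = (γ'/γ_sat)·tanφ'/tanβ.)
γ' = 20.7 − 9.81 = 10.89 kN/m³
Numerator = 0.0 + 10.89·4.5·cos²17.8°·tan29.6° = 0.0 + 10.89·4.5·0.9066·0.5681 = 25.237 kPa
Denominator = 20.7·4.5·sin17.8°·cos17.8° = 20.7·4.5·0.3057·0.9521 = 27.112 kPa
FS = 25.237 / 27.112 = 0.931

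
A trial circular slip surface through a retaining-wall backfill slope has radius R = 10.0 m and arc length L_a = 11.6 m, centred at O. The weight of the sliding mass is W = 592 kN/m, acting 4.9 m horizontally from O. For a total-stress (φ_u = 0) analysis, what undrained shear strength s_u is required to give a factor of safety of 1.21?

FS = s_u·L_a·R / (W·d), so s_u = FS·W·d / (L_a·R).
s_u = 1.21·592·4.9 / (11.60·10.0) = 3510.0 / 116.00 = 30.26 kPa

s_u = 30.3 kPa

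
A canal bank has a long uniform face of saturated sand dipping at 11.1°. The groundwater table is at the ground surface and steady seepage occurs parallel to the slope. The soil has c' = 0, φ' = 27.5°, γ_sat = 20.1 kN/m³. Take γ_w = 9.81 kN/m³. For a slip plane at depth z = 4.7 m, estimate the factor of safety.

With seepage parallel to the slope and the water table at the surface, the effective normal stress on the slip plane uses the buoyant unit weight γ' = γ_sat − γ_w while the driving shear stress uses γ_sat:
FS = [c' + γ' z cos²β tanφ'] / [γ_sat z sinβ cosβ]
(For c' = 0 this reduces to FS = (γ'/γ_sat)·tanφ'/tanβ.)
γ' = 20.1 − 9.81 = 10.29 kN/m³
Numerator = 0.0 + 10.29·4.7·cos²11.1°·tan27.5° = 0.0 + 10.29·4.7·0.9629·0.5206 = 24.243 kPa
Denominator = 20.1·4.7·sin11.1°·cos11.1° = 20.1·4.7·0.1925·0.9813 = 17.847 kPa
FS = 24.243 / 17.847 = 1.358

FS = 1.36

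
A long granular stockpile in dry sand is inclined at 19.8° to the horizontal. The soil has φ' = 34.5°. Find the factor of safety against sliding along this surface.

FS = 1.91

For a dry cohesionless infinite slope the factor of safety is FS = tanφ' / tanβ.
FS = tan34.5° / tan19.8° = 0.6873 / 0.3600 = 1.909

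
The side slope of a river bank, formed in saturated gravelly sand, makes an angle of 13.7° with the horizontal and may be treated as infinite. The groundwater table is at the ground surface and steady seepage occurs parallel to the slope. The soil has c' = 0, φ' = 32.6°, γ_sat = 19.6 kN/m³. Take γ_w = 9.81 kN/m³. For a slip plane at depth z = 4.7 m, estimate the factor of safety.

With seepage parallel to the slope and the water table at the surface, the effective normal stress on the slip plane uses the buoyant unit weight γ' = γ_sat − γ_w while the driving shear stress uses γ_sat:
FS = [c' + γ' z cos²β tanφ'] / [γ_sat z sinβ cosβ]
(For c' = 0 this reduces to FS = (γ'/γ_sat)·tanφ'/tanβ.)
γ' = 19.6 − 9.81 = 9.79 kN/m³
Numerator = 0.0 + 9.79·4.7·cos²13.7°·tan32.6° = 0.0 + 9.79·4.7·0.9439·0.6395 = 27.776 kPa
Denominator = 19.6·4.7·sin13.7°·cos13.7° = 19.6·4.7·0.2368·0.9715 = 21.197 kPa
FS = 27.776 / 21.197 = 1.310

FS = 1.31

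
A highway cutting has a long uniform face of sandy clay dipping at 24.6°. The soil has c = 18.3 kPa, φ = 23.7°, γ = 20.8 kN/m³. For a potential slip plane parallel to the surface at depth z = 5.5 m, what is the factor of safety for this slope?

For an infinite slope with a slip plane parallel to the surface (no pore pressure): FS = [c + γz cos²β tanφ] / [γz sinβ cosβ].
γz = 20.8·5.5 = 114.40 kN/m²
Numerator = 18.3 + 114.40·cos²24.6°·tan23.7° = 18.3 + 114.40·0.8267·0.4390 = 59.816 kPa
Denominator = 114.40·sin24.6°·cos24.6° = 114.40·0.4163·0.9092 = 43.300 kPa
FS = 59.816 / 43.300 = 1.381

FS = 1.38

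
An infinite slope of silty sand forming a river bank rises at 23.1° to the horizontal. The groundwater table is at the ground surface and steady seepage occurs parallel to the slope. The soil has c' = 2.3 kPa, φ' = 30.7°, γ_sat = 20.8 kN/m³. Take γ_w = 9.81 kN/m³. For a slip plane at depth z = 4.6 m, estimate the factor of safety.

With seepage parallel to the slope and the water table at the surface, the effective normal stress on the slip plane uses the buoyant unit weight γ' = γ_sat − γ_w while the driving shear stress uses γ_sat:
FS = [c' + γ' z cos²β tanφ'] / [γ_sat z sinβ cosβ]
γ' = 20.8 − 9.81 = 10.99 kN/m³
Numerator = 2.3 + 10.99·4.6·cos²23.1°·tan30.7° = 2.3 + 10.99·4.6·0.8461·0.5938 = 27.696 kPa
Denominator = 20.8·4.6·sin23.1°·cos23.1° = 20.8·4.6·0.3923·0.9198 = 34.529 kPa
FS = 27.696 / 34.529 = 0.802

FS = 0.80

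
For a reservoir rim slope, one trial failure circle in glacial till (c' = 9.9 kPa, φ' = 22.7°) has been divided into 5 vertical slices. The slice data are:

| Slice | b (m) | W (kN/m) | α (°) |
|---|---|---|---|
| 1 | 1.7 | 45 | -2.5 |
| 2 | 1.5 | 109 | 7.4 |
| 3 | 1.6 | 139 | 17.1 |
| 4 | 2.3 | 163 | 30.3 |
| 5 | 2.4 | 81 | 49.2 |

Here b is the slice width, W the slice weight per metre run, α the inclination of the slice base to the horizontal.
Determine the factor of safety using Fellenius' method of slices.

Ordinary method of slices: FS = Σ[c'·Δl_i + (W_i cosα_i)·tanφ'] / Σ W_i sinα_i, with Δl_i = b_i / cosα_i.
Slice 1: Δl = 1.7/cos(-2.5°) = 1.702 m; N'_1 = 45·cos(-2.5°) = 45.0; c'Δl = 16.85; W sinα = -2.0
Slice 2: Δl = 1.5/cos7.4° = 1.513 m; N'_2 = 109·cos7.4° = 108.1; c'Δl = 14.97; W sinα = 14.0
Slice 3: Δl = 1.6/cos17.1° = 1.674 m; N'_3 = 139·cos17.1° = 132.9; c'Δl = 16.57; W sinα = 40.9
Slice 4: Δl = 2.3/cos30.3° = 2.664 m; N'_4 = 163·cos30.3° = 140.7; c'Δl = 26.37; W sinα = 82.2
Slice 5: Δl = 2.4/cos49.2° = 3.673 m; N'_5 = 81·cos49.2° = 52.9; c'Δl = 36.36; W sinα = 61.3
Σc'Δl = 111.1 kN/m; ΣN' = 479.6 kN/m; ΣW sinα = 196.5 kN/m
Resisting = 111.1 + 479.6·tan22.7° = 111.1 + 200.6 = 311.7 kN/m
FS = 311.7 / 196.5 = 1.586

FS = 1.59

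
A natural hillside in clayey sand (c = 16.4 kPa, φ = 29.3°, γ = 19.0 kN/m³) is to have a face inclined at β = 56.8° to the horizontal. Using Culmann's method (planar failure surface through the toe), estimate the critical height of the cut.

Culmann's analysis gives the critical failure plane at α_cr = (β + φ)/2 = (56.8 + 29.3)/2 = 43.0°, and the critical height
H_c = (4c/γ) · sinβ cosφ / [1 − cos(β − φ)]
    = (4·16.4/19.0) · sin56.8°·cos29.3° / [1 − cos(27.5°)]
    = 3.453 · 0.8368·0.8721 / [1 − 0.8870]
    = 3.453 · 0.7297 / 0.1130
    = 22.30 m

H_c = 22.30 m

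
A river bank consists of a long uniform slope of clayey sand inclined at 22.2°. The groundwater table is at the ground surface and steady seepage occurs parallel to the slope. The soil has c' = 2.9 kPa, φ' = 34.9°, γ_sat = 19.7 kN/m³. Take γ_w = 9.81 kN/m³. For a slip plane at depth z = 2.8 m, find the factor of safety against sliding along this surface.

FS = 1.01

With seepage parallel to the slope and the water table at the surface, the effective normal stress on the slip plane uses the buoyant unit weight γ' = γ_sat − γ_w while the driving shear stress uses γ_sat:
FS = [c' + γ' z cos²β tanφ'] / [γ_sat z sinβ cosβ]
γ' = 19.7 − 9.81 = 9.89 kN/m³
Numerator = 2.9 + 9.89·2.8·cos²22.2°·tan34.9° = 2.9 + 9.89·2.8·0.8572·0.6976 = 19.460 kPa
Denominator = 19.7·2.8·sin22.2°·cos22.2° = 19.7·2.8·0.3778·0.9259 = 19.297 kPa
FS = 19.460 / 19.297 = 1.008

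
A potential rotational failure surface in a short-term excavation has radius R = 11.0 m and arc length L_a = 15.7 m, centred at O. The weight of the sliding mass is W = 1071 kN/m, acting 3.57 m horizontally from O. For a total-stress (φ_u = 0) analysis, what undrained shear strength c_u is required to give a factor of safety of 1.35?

c_u = 29.9 kPa

FS = c_u·L_a·R / (W·d), so c_u = FS·W·d / (L_a·R).
c_u = 1.35·1071·3.57 / (15.70·11.0) = 5161.7 / 172.70 = 29.89 kPa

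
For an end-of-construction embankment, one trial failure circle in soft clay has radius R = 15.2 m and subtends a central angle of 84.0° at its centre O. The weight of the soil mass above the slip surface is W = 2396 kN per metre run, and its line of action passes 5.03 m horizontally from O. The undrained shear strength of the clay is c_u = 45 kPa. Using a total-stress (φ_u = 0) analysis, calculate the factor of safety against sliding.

Taking moments about the centre O, the resisting moment is provided by the undrained shear strength acting along the arc:
Arc length L_a = R·θ = 15.2·(84.0°·π/180) = 15.2·1.4661 = 22.28 m
M_R = c_u·L_a·R = 45·22.28·15.2 = 15242.5 kN·m/m
M_D = W·d = 2396·5.03 = 12051.9 kN·m/m
FS = M_R / M_D = 15242.5 / 12051.9 = 1.265

FS = 1.26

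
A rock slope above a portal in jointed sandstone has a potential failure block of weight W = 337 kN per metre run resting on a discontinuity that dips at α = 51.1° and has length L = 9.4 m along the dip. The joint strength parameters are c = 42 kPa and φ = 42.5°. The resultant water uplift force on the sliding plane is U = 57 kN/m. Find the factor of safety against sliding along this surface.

FS = 2.05

Resolving the block weight along and normal to the plane and applying the Mohr–Coulomb strength on the joint:
N' = W cosα − U = 337·cos51.1° − 57 = 154.6 kN/m
Driving force T = W sinα = 337·sin51.1° = 262.3 kN/m
Resisting force R = c·L + N'·tanφ = 42·9.4 + 154.6·tan42.5° = 394.8 + 141.7 = 536.5 kN/m
FS = R / T = 536.5 / 262.3 = 2.046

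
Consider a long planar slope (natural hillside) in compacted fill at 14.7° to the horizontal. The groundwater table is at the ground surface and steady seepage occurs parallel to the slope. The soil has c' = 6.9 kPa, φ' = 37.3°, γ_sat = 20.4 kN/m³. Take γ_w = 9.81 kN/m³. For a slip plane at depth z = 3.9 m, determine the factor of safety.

FS = 1.86

With seepage parallel to the slope and the water table at the surface, the effective normal stress on the slip plane uses the buoyant unit weight γ' = γ_sat − γ_w while the driving shear stress uses γ_sat:
FS = [c' + γ' z cos²β tanφ'] / [γ_sat z sinβ cosβ]
γ' = 20.4 − 9.81 = 10.59 kN/m³
Numerator = 6.9 + 10.59·3.9·cos²14.7°·tan37.3° = 6.9 + 10.59·3.9·0.9356·0.7618 = 36.337 kPa
Denominator = 20.4·3.9·sin14.7°·cos14.7° = 20.4·3.9·0.2538·0.9673 = 19.528 kPa
FS = 36.337 / 19.528 = 1.861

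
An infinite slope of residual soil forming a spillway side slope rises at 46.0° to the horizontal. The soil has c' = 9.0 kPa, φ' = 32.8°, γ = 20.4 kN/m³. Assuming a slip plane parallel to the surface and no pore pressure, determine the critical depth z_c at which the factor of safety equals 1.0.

Setting FS = 1.00 in FS = [c' + γz cos²β tanφ'] / [γz sinβ cosβ] and solving for z:
z = c' / [γ cosβ (FS·sinβ − cosβ·tanφ')]
  = 9.0 / [20.4·cos46.0°·(1.00·sin46.0° − cos46.0°·tan32.8°)]
  = 9.0 / [20.4·0.6947·(1.00·0.7193 − 0.6947·0.6445)]
  = 9.0 / 3.8497 = 2.338 m

z_c = 2.34 m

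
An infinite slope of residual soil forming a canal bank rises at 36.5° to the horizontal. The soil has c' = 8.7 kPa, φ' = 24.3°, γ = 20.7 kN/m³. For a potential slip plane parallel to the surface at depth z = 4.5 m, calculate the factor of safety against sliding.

FS = 0.81

For an infinite slope with a slip plane parallel to the surface (no pore pressure): FS = [c' + γz cos²β tanφ'] / [γz sinβ cosβ].
γz = 20.7·4.5 = 93.15 kN/m²
Numerator = 8.7 + 93.15·cos²36.5°·tan24.3° = 8.7 + 93.15·0.6462·0.4515 = 35.878 kPa
Denominator = 93.15·sin36.5°·cos36.5° = 93.15·0.5948·0.8039 = 44.540 kPa
FS = 35.878 / 44.540 = 0.806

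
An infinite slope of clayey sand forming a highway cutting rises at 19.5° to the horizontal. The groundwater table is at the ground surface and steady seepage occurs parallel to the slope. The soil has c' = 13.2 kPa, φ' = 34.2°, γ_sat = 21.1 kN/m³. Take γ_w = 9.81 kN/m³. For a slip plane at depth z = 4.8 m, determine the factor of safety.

FS = 1.44

With seepage parallel to the slope and the water table at the surface, the effective normal stress on the slip plane uses the buoyant unit weight γ' = γ_sat − γ_w while the driving shear stress uses γ_sat:
FS = [c' + γ' z cos²β tanφ'] / [γ_sat z sinβ cosβ]
γ' = 21.1 − 9.81 = 11.29 kN/m³
Numerator = 13.2 + 11.29·4.8·cos²19.5°·tan34.2° = 13.2 + 11.29·4.8·0.8886·0.6796 = 45.925 kPa
Denominator = 21.1·4.8·sin19.5°·cos19.5° = 21.1·4.8·0.3338·0.9426 = 31.869 kPa
FS = 45.925 / 31.869 = 1.441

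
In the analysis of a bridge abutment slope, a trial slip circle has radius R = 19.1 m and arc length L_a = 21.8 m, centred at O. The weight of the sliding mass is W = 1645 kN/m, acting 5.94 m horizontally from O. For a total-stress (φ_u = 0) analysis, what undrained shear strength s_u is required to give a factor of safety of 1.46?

FS = s_u·L_a·R / (W·d), so s_u = FS·W·d / (L_a·R).
s_u = 1.46·1645·5.94 / (21.80·19.1) = 14266.1 / 416.38 = 34.26 kPa

s_u = 34.3 kPa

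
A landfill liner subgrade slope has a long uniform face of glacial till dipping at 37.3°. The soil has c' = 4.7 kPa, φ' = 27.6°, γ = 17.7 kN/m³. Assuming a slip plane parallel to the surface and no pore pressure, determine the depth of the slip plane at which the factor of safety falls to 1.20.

z = 1.07 m

Setting FS = 1.20 in FS = [c' + γz cos²β tanφ'] / [γz sinβ cosβ] and solving for z:
z = c' / [γ cosβ (FS·sinβ − cosβ·tanφ')]
  = 4.7 / [17.7·cos37.3°·(1.20·sin37.3° − cos37.3°·tan27.6°)]
  = 4.7 / [17.7·0.7955·(1.20·0.6060 − 0.7955·0.5228)]
  = 4.7 / 4.3834 = 1.072 m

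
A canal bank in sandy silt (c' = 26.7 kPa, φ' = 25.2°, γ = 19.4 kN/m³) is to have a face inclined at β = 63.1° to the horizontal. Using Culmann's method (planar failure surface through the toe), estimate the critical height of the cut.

Culmann's analysis gives the critical failure plane at α_cr = (β + φ')/2 = (63.1 + 25.2)/2 = 44.1°, and the critical height
H_c = (4c'/γ) · sinβ cosφ' / [1 − cos(β − φ')]
    = (4·26.7/19.4) · sin63.1°·cos25.2° / [1 − cos(37.9°)]
    = 5.505 · 0.8918·0.9048 / [1 − 0.7891]
    = 5.505 · 0.8069 / 0.2109
    = 21.06 m

H_c = 21.06 m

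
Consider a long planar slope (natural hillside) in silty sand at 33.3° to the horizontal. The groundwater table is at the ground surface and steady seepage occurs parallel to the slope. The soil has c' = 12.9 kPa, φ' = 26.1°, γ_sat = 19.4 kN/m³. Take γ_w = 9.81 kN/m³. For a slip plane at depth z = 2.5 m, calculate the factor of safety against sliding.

With seepage parallel to the slope and the water table at the surface, the effective normal stress on the slip plane uses the buoyant unit weight γ' = γ_sat − γ_w while the driving shear stress uses γ_sat:
FS = [c' + γ' z cos²β tanφ'] / [γ_sat z sinβ cosβ]
γ' = 19.4 − 9.81 = 9.59 kN/m³
Numerator = 12.9 + 9.59·2.5·cos²33.3°·tan26.1° = 12.9 + 9.59·2.5·0.6986·0.4899 = 21.105 kPa
Denominator = 19.4·2.5·sin33.3°·cos33.3° = 19.4·2.5·0.5490·0.8358 = 22.256 kPa
FS = 21.105 / 22.256 = 0.948

FS = 0.95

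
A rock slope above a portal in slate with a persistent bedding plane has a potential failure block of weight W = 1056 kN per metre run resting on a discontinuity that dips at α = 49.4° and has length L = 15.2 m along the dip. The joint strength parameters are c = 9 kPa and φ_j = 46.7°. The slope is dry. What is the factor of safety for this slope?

Resolving the block weight along and normal to the plane and applying the Mohr–Coulomb strength on the joint:
N' = W cosα = 1056·cos49.4° = 687.2 kN/m
Driving force T = W sinα = 1056·sin49.4° = 801.8 kN/m
Resisting force R = c·L + N'·tanφ_j = 9·15.2 + 687.2·tan46.7° = 136.8 + 729.3 = 866.1 kN/m
FS = R / T = 866.1 / 801.8 = 1.080

FS = 1.08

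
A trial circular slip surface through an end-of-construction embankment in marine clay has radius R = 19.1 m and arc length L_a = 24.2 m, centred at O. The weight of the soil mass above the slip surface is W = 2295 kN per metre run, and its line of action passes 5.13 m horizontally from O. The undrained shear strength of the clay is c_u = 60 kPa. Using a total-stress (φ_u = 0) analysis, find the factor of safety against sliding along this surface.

Taking moments about the centre O, the resisting moment is provided by the undrained shear strength acting along the arc:
M_R = c_u·L_a·R = 60·24.20·19.1 = 27733.2 kN·m/m
M_D = W·d = 2295·5.13 = 11773.4 kN·m/m
FS = M_R / M_D = 27733.2 / 11773.4 = 2.356

FS = 2.36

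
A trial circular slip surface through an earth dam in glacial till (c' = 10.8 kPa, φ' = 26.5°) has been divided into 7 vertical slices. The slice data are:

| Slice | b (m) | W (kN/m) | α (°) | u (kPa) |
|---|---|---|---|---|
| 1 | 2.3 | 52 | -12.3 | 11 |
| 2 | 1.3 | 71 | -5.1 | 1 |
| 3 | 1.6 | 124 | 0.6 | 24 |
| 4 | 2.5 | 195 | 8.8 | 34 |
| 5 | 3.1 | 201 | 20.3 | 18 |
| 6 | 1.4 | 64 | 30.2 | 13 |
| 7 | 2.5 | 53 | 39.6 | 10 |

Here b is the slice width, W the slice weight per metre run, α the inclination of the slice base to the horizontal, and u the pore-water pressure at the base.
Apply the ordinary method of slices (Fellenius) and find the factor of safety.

Ordinary method of slices: FS = Σ[c'·Δl_i + (W_i cosα_i − u_i·Δl_i)·tanφ'] / Σ W_i sinα_i, with Δl_i = b_i / cosα_i.
Slice 1: Δl = 2.3/cos(-12.3°) = 2.354 m; N'_1 = 52·cos(-12.3°) − 11·2.354 = 24.9; c'Δl = 25.42; W sinα = -11.1
Slice 2: Δl = 1.3/cos(-5.1°) = 1.305 m; N'_2 = 71·cos(-5.1°) − 1·1.305 = 69.4; c'Δl = 14.10; W sinα = -6.3
Slice 3: Δl = 1.6/cos0.6° = 1.600 m; N'_3 = 124·cos0.6° − 24·1.600 = 85.6; c'Δl = 17.28; W sinα = 1.3
Slice 4: Δl = 2.5/cos8.8° = 2.530 m; N'_4 = 195·cos8.8° − 34·2.530 = 106.7; c'Δl = 27.32; W sinα = 29.8
Slice 5: Δl = 3.1/cos20.3° = 3.305 m; N'_5 = 201·cos20.3° − 18·3.305 = 129.0; c'Δl = 35.70; W sinα = 69.7
Slice 6: Δl = 1.4/cos30.2° = 1.620 m; N'_6 = 64·cos30.2° − 13·1.620 = 34.3; c'Δl = 17.49; W sinα = 32.2
Slice 7: Δl = 2.5/cos39.6° = 3.245 m; N'_7 = 53·cos39.6° − 10·3.245 = 8.4; c'Δl = 35.04; W sinα = 33.8
Σc'Δl = 172.4 kN/m; ΣN' = 458.3 kN/m; ΣW sinα = 149.5 kN/m
Resisting = 172.4 + 458.3·tan26.5° = 172.4 + 228.5 = 400.8 kN/m
FS = 400.8 / 149.5 = 2.682

FS = 2.68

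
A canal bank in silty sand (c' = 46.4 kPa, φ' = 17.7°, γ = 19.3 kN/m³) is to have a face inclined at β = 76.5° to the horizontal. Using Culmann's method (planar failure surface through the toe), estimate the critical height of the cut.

H_c = 18.48 m

Culmann's analysis gives the critical failure plane at α_cr = (β + φ')/2 = (76.5 + 17.7)/2 = 47.1°, and the critical height
H_c = (4c'/γ) · sinβ cosφ' / [1 − cos(β − φ')]
    = (4·46.4/19.3) · sin76.5°·cos17.7° / [1 − cos(58.8°)]
    = 9.617 · 0.9724·0.9527 / [1 − 0.5180]
    = 9.617 · 0.9263 / 0.4820
    = 18.48 m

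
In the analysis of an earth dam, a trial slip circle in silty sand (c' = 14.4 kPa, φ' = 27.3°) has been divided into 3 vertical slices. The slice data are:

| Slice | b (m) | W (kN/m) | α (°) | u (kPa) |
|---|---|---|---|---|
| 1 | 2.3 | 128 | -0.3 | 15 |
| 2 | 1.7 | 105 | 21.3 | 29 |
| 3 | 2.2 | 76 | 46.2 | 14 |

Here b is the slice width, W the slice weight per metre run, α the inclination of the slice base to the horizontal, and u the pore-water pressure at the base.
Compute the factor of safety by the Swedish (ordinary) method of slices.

FS = 1.96

Ordinary method of slices: FS = Σ[c'·Δl_i + (W_i cosα_i − u_i·Δl_i)·tanφ'] / Σ W_i sinα_i, with Δl_i = b_i / cosα_i.
Slice 1: Δl = 2.3/cos(-0.3°) = 2.300 m; N'_1 = 128·cos(-0.3°) − 15·2.300 = 93.5; c'Δl = 33.12; W sinα = -0.7
Slice 2: Δl = 1.7/cos21.3° = 1.825 m; N'_2 = 105·cos21.3° − 29·1.825 = 44.9; c'Δl = 26.27; W sinα = 38.1
Slice 3: Δl = 2.2/cos46.2° = 3.179 m; N'_3 = 76·cos46.2° − 14·3.179 = 8.1; c'Δl = 45.77; W sinα = 54.9
Σc'Δl = 105.2 kN/m; ΣN' = 146.5 kN/m; ΣW sinα = 92.3 kN/m
Resisting = 105.2 + 146.5·tan27.3° = 105.2 + 75.6 = 180.8 kN/m
FS = 180.8 / 92.3 = 1.958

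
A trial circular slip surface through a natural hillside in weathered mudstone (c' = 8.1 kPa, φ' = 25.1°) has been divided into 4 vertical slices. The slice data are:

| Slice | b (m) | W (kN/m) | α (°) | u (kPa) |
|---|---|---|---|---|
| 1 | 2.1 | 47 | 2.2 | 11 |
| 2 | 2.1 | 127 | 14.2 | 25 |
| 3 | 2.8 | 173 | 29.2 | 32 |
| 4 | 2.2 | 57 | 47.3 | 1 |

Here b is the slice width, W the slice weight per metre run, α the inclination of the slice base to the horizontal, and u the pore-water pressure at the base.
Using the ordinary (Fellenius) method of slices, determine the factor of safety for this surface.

Ordinary method of slices: FS = Σ[c'·Δl_i + (W_i cosα_i − u_i·Δl_i)·tanφ'] / Σ W_i sinα_i, with Δl_i = b_i / cosα_i.
Slice 1: Δl = 2.1/cos2.2° = 2.102 m; N'_1 = 47·cos2.2° − 11·2.102 = 23.8; c'Δl = 17.02; W sinα = 1.8
Slice 2: Δl = 2.1/cos14.2° = 2.166 m; N'_2 = 127·cos14.2° − 25·2.166 = 69.0; c'Δl = 17.55; W sinα = 31.2
Slice 3: Δl = 2.8/cos29.2° = 3.208 m; N'_3 = 173·cos29.2° − 32·3.208 = 48.4; c'Δl = 25.98; W sinα = 84.4
Slice 4: Δl = 2.2/cos47.3° = 3.244 m; N'_4 = 57·cos47.3° − 1·3.244 = 35.4; c'Δl = 26.28; W sinα = 41.9
Σc'Δl = 86.8 kN/m; ΣN' = 176.6 kN/m; ΣW sinα = 159.2 kN/m
Resisting = 86.8 + 176.6·tan25.1° = 86.8 + 82.7 = 169.6 kN/m
FS = 169.6 / 159.2 = 1.065

FS = 1.06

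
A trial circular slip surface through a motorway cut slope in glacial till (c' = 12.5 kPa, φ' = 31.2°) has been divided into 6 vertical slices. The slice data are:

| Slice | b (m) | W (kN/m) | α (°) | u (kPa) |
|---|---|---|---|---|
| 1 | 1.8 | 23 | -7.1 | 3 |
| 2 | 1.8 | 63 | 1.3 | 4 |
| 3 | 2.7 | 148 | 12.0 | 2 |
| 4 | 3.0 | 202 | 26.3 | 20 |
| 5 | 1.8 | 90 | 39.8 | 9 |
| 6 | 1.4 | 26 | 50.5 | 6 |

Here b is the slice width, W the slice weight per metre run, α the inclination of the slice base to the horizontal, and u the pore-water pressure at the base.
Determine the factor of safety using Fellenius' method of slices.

FS = 2.07

Ordinary method of slices: FS = Σ[c'·Δl_i + (W_i cosα_i − u_i·Δl_i)·tanφ'] / Σ W_i sinα_i, with Δl_i = b_i / cosα_i.
Slice 1: Δl = 1.8/cos(-7.1°) = 1.814 m; N'_1 = 23·cos(-7.1°) − 3·1.814 = 17.4; c'Δl = 22.67; W sinα = -2.8
Slice 2: Δl = 1.8/cos1.3° = 1.800 m; N'_2 = 63·cos1.3° − 4·1.800 = 55.8; c'Δl = 22.51; W sinα = 1.4
Slice 3: Δl = 2.7/cos12.0° = 2.760 m; N'_3 = 148·cos12.0° − 2·2.760 = 139.2; c'Δl = 34.50; W sinα = 30.8
Slice 4: Δl = 3.0/cos26.3° = 3.346 m; N'_4 = 202·cos26.3° − 20·3.346 = 114.2; c'Δl = 41.83; W sinα = 89.5
Slice 5: Δl = 1.8/cos39.8° = 2.343 m; N'_5 = 90·cos39.8° − 9·2.343 = 48.1; c'Δl = 29.29; W sinα = 57.6
Slice 6: Δl = 1.4/cos50.5° = 2.201 m; N'_6 = 26·cos50.5° − 6·2.201 = 3.3; c'Δl = 27.51; W sinα = 20.1
Σc'Δl = 178.3 kN/m; ΣN' = 378.0 kN/m; ΣW sinα = 196.5 kN/m
Resisting = 178.3 + 378.0·tan31.2° = 178.3 + 228.9 = 407.2 kN/m
FS = 407.2 / 196.5 = 2.072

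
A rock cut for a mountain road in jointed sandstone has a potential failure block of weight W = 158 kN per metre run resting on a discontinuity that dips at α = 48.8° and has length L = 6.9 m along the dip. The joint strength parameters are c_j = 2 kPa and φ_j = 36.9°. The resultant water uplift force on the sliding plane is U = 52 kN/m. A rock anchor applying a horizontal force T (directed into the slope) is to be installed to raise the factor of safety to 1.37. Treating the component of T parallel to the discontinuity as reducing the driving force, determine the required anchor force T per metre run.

T = 75 kN/m

Resolving forces along and normal to the sliding plane, with the horizontal anchor force T adding T·sinα to the effective normal force and T·cosα acting up the plane against the driving force:
FS = [c_jL + (W cosα − U + T sinα) tanφ_j] / [W sinα − T cosα]
Without the anchor: N' = 52.1 kN/m, driving T_d = 118.9 kN/m, resisting R = 2·6.9 + 52.1·tan36.9° = 52.9 kN/m, FS = 0.44.
Setting FS = 1.37 and solving for T:
1.37·(118.9 − T cos48.8°) = 52.9 + T sin48.8°·tan36.9°
T·(sin48.8°·tan36.9° + 1.37·cos48.8°) = 1.37·118.9 − 52.9
T·(0.7524·0.7508 + 1.37·0.6587) = 162.9 − 52.9 = 110.0
T·1.4673 = 110.0
T = 74.9 kN/m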